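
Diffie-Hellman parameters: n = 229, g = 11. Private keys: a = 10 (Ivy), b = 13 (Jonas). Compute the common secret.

16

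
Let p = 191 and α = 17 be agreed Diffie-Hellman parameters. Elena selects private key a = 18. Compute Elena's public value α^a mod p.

104

Public value = 17^18 mod 191.
17^1 ≡ 17 (mod 191)
17^2 = (17^1)^2 ≡ 17^2 = 289 ≡ 98 (mod 191)
17^4 = (17^2)^2 ≡ 98^2 = 9604 ≡ 54 (mod 191)
17^8 = (17^4)^2 ≡ 54^2 = 2916 ≡ 51 (mod 191)
17^16 = (17^8)^2 ≡ 51^2 = 2601 ≡ 118 (mod 191)
17^18 = 17^16 · 17^2 ≡ 118 · 98 ≡ 104 (mod 191).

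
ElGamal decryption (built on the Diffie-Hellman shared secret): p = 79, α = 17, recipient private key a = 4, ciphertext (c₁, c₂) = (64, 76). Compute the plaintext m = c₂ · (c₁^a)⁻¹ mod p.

51

Shared mask s = c₁^a mod p = 64^4 mod 79.
64^1 ≡ 64 (mod 79)
64^2 = (64^1)^2 ≡ 64^2 = 4096 ≡ 67 (mod 79)
64^4 = (64^2)^2 ≡ 67^2 = 4489 ≡ 65 (mod 79)
So s = 65; s⁻¹ ≡ 62 (mod 79).
m = c₂ · s⁻¹ mod 79 = 76 · 62 mod 79 = 51.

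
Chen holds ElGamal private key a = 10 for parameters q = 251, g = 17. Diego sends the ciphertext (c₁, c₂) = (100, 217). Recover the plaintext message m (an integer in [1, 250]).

205

Shared mask s = c₁^a mod q = 100^10 mod 251.
100^1 ≡ 100 (mod 251)
100^2 = (100^1)^2 ≡ 100^2 = 10000 ≡ 211 (mod 251)
100^4 = (100^2)^2 ≡ 211^2 = 44521 ≡ 94 (mod 251)
100^8 = (100^4)^2 ≡ 94^2 = 8836 ≡ 51 (mod 251)
100^10 = 100^8 · 100^2 ≡ 51 · 211 ≡ 219 (mod 251).
So s = 219; s⁻¹ ≡ 149 (mod 251).
m = c₂ · s⁻¹ mod 251 = 217 · 149 mod 251 = 205.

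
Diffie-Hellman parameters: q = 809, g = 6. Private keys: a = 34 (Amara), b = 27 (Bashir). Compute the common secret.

Bashir sends B = g^b mod q = 6^27 mod 809.
6^1 ≡ 6 (mod 809)
6^2 = (6^1)^2 ≡ 6^2 = 36 ≡ 36 (mod 809)
6^4 = (6^2)^2 ≡ 36^2 = 1296 ≡ 487 (mod 809)
6^8 = (6^4)^2 ≡ 487^2 = 237169 ≡ 132 (mod 809)
6^16 = (6^8)^2 ≡ 132^2 = 17424 ≡ 435 (mod 809)
6^27 = 6^16 · 6^8 · 6^2 · 6^1 ≡ 435 · 132 · 36 · 6 ≡ 750 (mod 809).
So B = 750. Amara then computes K = B^a mod q = 750^34 mod 809.
750^1 ≡ 750 (mod 809)
750^2 = (750^1)^2 ≡ 750^2 = 562500 ≡ 245 (mod 809)
750^4 = (750^2)^2 ≡ 245^2 = 60025 ≡ 159 (mod 809)
750^8 = (750^4)^2 ≡ 159^2 = 25281 ≡ 202 (mod 809)
750^16 = (750^8)^2 ≡ 202^2 = 40804 ≡ 354 (mod 809)
750^32 = (750^16)^2 ≡ 354^2 = 125316 ≡ 730 (mod 809)
750^34 = 750^32 · 750^2 ≡ 730 · 245 ≡ 61 (mod 809).

61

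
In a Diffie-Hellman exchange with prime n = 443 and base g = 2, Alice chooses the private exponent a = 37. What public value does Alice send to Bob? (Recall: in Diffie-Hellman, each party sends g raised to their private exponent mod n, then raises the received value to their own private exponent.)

280

Public value = 2^37 mod 443.
2^1 ≡ 2 (mod 443)
2^2 = (2^1)^2 ≡ 2^2 = 4 ≡ 4 (mod 443)
2^4 = (2^2)^2 ≡ 4^2 = 16 ≡ 16 (mod 443)
2^8 = (2^4)^2 ≡ 16^2 = 256 ≡ 256 (mod 443)
2^16 = (2^8)^2 ≡ 256^2 = 65536 ≡ 415 (mod 443)
2^32 = (2^16)^2 ≡ 415^2 = 172225 ≡ 341 (mod 443)
2^37 = 2^32 · 2^4 · 2^1 ≡ 341 · 16 · 2 ≡ 280 (mod 443).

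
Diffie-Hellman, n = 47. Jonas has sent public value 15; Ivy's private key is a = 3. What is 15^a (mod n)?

38

Shared key K = 15^3 mod 47.
15^1 ≡ 15 (mod 47)
15^2 = (15^1)^2 ≡ 15^2 = 225 ≡ 37 (mod 47)
15^3 = 15^2 · 15^1 ≡ 37 · 15 ≡ 38 (mod 47).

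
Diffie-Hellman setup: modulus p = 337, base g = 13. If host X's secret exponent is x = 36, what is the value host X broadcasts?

Public value = 13^36 mod 337.
13^1 ≡ 13 (mod 337)
13^2 = (13^1)^2 ≡ 13^2 = 169 ≡ 169 (mod 337)
13^4 = (13^2)^2 ≡ 169^2 = 28561 ≡ 253 (mod 337)
13^8 = (13^4)^2 ≡ 253^2 = 64009 ≡ 316 (mod 337)
13^16 = (13^8)^2 ≡ 316^2 = 99856 ≡ 104 (mod 337)
13^32 = (13^16)^2 ≡ 104^2 = 10816 ≡ 32 (mod 337)
13^36 = 13^32 · 13^4 ≡ 32 · 253 ≡ 8 (mod 337).

8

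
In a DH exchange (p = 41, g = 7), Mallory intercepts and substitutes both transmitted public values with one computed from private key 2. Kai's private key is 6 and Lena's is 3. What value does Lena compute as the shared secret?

Lena receives Mallory's public value M = 7^2 mod 41 instead of the honest one.
7^1 ≡ 7 (mod 41)
7^2 = (7^1)^2 ≡ 7^2 = 49 ≡ 8 (mod 41)
So M = 8. Lena computes K = M^3 mod 41.
8^1 ≡ 8 (mod 41)
8^2 = (8^1)^2 ≡ 8^2 = 64 ≡ 23 (mod 41)
8^3 = 8^2 · 8^1 ≡ 23 · 8 ≡ 20 (mod 41).

20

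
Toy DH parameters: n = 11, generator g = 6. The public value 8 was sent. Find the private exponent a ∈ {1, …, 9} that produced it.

Try successive powers of 6 modulo 11:
6^1 ≡ 6
6^2 ≡ 3
6^3 ≡ 7
6^4 ≡ 9
6^5 ≡ 10
6^6 ≡ 5
6^7 ≡ 8
Found: a = 7.

7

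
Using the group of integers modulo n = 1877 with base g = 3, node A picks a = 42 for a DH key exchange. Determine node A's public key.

Public value = 3^42 mod 1877.
3^1 ≡ 3 (mod 1877)
3^2 = (3^1)^2 ≡ 3^2 = 9 ≡ 9 (mod 1877)
3^4 = (3^2)^2 ≡ 9^2 = 81 ≡ 81 (mod 1877)
3^8 = (3^4)^2 ≡ 81^2 = 6561 ≡ 930 (mod 1877)
3^16 = (3^8)^2 ≡ 930^2 = 864900 ≡ 1480 (mod 1877)
3^32 = (3^16)^2 ≡ 1480^2 = 2190400 ≡ 1818 (mod 1877)
3^42 = 3^32 · 3^8 · 3^2 ≡ 1818 · 930 · 9 ≡ 1698 (mod 1877).

1698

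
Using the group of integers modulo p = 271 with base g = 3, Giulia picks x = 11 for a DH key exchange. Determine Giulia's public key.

184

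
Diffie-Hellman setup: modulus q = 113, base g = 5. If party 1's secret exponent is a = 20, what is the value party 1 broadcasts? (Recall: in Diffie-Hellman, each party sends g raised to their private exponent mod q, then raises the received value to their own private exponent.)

105

Public value = 5^20 mod 113.
5^1 ≡ 5 (mod 113)
5^2 = (5^1)^2 ≡ 5^2 = 25 ≡ 25 (mod 113)
5^4 = (5^2)^2 ≡ 25^2 = 625 ≡ 60 (mod 113)
5^8 = (5^4)^2 ≡ 60^2 = 3600 ≡ 97 (mod 113)
5^16 = (5^8)^2 ≡ 97^2 = 9409 ≡ 30 (mod 113)
5^20 = 5^16 · 5^4 ≡ 30 · 60 ≡ 105 (mod 113).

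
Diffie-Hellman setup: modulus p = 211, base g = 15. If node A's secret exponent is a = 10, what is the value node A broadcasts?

Public value = 15^10 (mod 211).
15^1 ≡ 15 (mod 211)
15^2 = (15^1)^2 ≡ 15^2 = 225 ≡ 14 (mod 211)
15^4 = (15^2)^2 ≡ 14^2 = 196 ≡ 196 (mod 211)
15^8 = (15^4)^2 ≡ 196^2 = 38416 ≡ 14 (mod 211)
15^10 = 15^8 · 15^2 ≡ 14 · 14 ≡ 196 (mod 211).

196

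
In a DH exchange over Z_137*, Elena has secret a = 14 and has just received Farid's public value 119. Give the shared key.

Shared key K = 119^14 mod 137.
119^1 ≡ 119 (mod 137)
119^2 = (119^1)^2 ≡ 119^2 = 14161 ≡ 50 (mod 137)
119^4 = (119^2)^2 ≡ 50^2 = 2500 ≡ 34 (mod 137)
119^8 = (119^4)^2 ≡ 34^2 = 1156 ≡ 60 (mod 137)
119^14 = 119^8 · 119^4 · 119^2 ≡ 60 · 34 · 50 ≡ 72 (mod 137).

72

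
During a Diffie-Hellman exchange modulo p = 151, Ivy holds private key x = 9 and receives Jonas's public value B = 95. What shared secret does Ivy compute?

124

Shared key K = 95^9 mod 151.
95^1 ≡ 95 (mod 151)
95^2 = (95^1)^2 ≡ 95^2 = 9025 ≡ 116 (mod 151)
95^4 = (95^2)^2 ≡ 116^2 = 13456 ≡ 17 (mod 151)
95^8 = (95^4)^2 ≡ 17^2 = 289 ≡ 138 (mod 151)
95^9 = 95^8 · 95^1 ≡ 138 · 95 ≡ 124 (mod 151).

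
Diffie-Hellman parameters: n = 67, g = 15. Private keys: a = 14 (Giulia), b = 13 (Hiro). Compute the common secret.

22

Giulia sends A = g^a mod n = 15^14 mod 67.
15^1 ≡ 15 (mod 67)
15^2 = (15^1)^2 ≡ 15^2 = 225 ≡ 24 (mod 67)
15^4 = (15^2)^2 ≡ 24^2 = 576 ≡ 40 (mod 67)
15^8 = (15^4)^2 ≡ 40^2 = 1600 ≡ 59 (mod 67)
15^14 = 15^8 · 15^4 · 15^2 ≡ 59 · 40 · 24 ≡ 25 (mod 67).
So A = 25. Hiro then computes K = A^b mod n = 25^13 mod 67.
25^1 ≡ 25 (mod 67)
25^2 = (25^1)^2 ≡ 25^2 = 625 ≡ 22 (mod 67)
25^4 = (25^2)^2 ≡ 22^2 = 484 ≡ 15 (mod 67)
25^8 = (25^4)^2 ≡ 15^2 = 225 ≡ 24 (mod 67)
25^13 = 25^8 · 25^4 · 25^1 ≡ 24 · 15 · 25 ≡ 22 (mod 67).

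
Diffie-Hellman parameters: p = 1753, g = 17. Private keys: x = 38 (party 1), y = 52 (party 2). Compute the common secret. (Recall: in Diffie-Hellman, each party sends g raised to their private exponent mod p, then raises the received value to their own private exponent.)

Party 1 sends A = g^x mod p = 17^38 mod 1753.
17^1 ≡ 17 (mod 1753)
17^2 = (17^1)^2 ≡ 17^2 = 289 ≡ 289 (mod 1753)
17^4 = (17^2)^2 ≡ 289^2 = 83521 ≡ 1130 (mod 1753)
17^8 = (17^4)^2 ≡ 1130^2 = 1276900 ≡ 716 (mod 1753)
17^16 = (17^8)^2 ≡ 716^2 = 512656 ≡ 780 (mod 1753)
17^32 = (17^16)^2 ≡ 780^2 = 608400 ≡ 109 (mod 1753)
17^38 = 17^32 · 17^4 · 17^2 ≡ 109 · 1130 · 289 ≡ 1465 (mod 1753).
So A = 1465. Party 2 then computes K = A^y mod p = 1465^52 mod 1753.
1465^1 ≡ 1465 (mod 1753)
1465^2 = (1465^1)^2 ≡ 1465^2 = 2146225 ≡ 553 (mod 1753)
1465^4 = (1465^2)^2 ≡ 553^2 = 305809 ≡ 787 (mod 1753)
1465^8 = (1465^4)^2 ≡ 787^2 = 619369 ≡ 560 (mod 1753)
1465^16 = (1465^8)^2 ≡ 560^2 = 313600 ≡ 1566 (mod 1753)
1465^32 = (1465^16)^2 ≡ 1566^2 = 2452356 ≡ 1662 (mod 1753)
1465^52 = 1465^32 · 1465^16 · 1465^4 ≡ 1662 · 1566 · 787 ≡ 1212 (mod 1753).

1212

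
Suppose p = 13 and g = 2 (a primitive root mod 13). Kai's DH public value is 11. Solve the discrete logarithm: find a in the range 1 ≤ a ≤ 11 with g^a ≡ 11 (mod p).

Try successive powers of 2 modulo 13:
2^1 ≡ 2
2^2 ≡ 4
2^3 ≡ 8
2^4 ≡ 3
2^5 ≡ 6
2^6 ≡ 12
2^7 ≡ 11
Found: a = 7.

7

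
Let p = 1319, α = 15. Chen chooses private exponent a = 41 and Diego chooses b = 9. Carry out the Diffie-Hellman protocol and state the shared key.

Chen sends A = α^a mod p = 15^41 mod 1319.
15^1 ≡ 15 (mod 1319)
15^2 = (15^1)^2 ≡ 15^2 = 225 ≡ 225 (mod 1319)
15^4 = (15^2)^2 ≡ 225^2 = 50625 ≡ 503 (mod 1319)
15^8 = (15^4)^2 ≡ 503^2 = 253009 ≡ 1080 (mod 1319)
15^16 = (15^8)^2 ≡ 1080^2 = 1166400 ≡ 404 (mod 1319)
15^32 = (15^16)^2 ≡ 404^2 = 163216 ≡ 979 (mod 1319)
15^41 = 15^32 · 15^8 · 15^1 ≡ 979 · 1080 · 15 ≡ 144 (mod 1319).
So A = 144. Diego then computes K = A^b mod p = 144^9 mod 1319.
144^1 ≡ 144 (mod 1319)
144^2 = (144^1)^2 ≡ 144^2 = 20736 ≡ 951 (mod 1319)
144^4 = (144^2)^2 ≡ 951^2 = 904401 ≡ 886 (mod 1319)
144^8 = (144^4)^2 ≡ 886^2 = 784996 ≡ 191 (mod 1319)
144^9 = 144^8 · 144^1 ≡ 191 · 144 ≡ 1124 (mod 1319).

1124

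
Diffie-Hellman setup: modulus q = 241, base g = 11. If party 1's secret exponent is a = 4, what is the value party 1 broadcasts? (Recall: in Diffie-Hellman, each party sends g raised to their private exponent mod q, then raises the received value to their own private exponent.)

Public value = 11^4 (mod 241).
11^1 ≡ 11 (mod 241)
11^2 = (11^1)^2 ≡ 11^2 = 121 ≡ 121 (mod 241)
11^4 = (11^2)^2 ≡ 121^2 = 14641 ≡ 181 (mod 241)

181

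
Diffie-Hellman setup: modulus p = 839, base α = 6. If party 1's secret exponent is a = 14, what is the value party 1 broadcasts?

200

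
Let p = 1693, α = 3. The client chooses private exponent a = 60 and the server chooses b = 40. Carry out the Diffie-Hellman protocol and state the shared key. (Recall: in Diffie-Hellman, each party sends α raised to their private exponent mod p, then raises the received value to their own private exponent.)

1560

The client sends A = α^a mod p = 3^60 mod 1693.
3^1 ≡ 3 (mod 1693)
3^2 = (3^1)^2 ≡ 3^2 = 9 ≡ 9 (mod 1693)
3^4 = (3^2)^2 ≡ 9^2 = 81 ≡ 81 (mod 1693)
3^8 = (3^4)^2 ≡ 81^2 = 6561 ≡ 1482 (mod 1693)
3^16 = (3^8)^2 ≡ 1482^2 = 2196324 ≡ 503 (mod 1693)
3^32 = (3^16)^2 ≡ 503^2 = 253009 ≡ 752 (mod 1693)
3^60 = 3^32 · 3^16 · 3^8 · 3^4 ≡ 752 · 503 · 1482 · 81 ≡ 1380 (mod 1693).
So A = 1380. The server then computes K = A^b mod p = 1380^40 mod 1693.
1380^1 ≡ 1380 (mod 1693)
1380^2 = (1380^1)^2 ≡ 1380^2 = 1904400 ≡ 1468 (mod 1693)
1380^4 = (1380^2)^2 ≡ 1468^2 = 2155024 ≡ 1528 (mod 1693)
1380^8 = (1380^4)^2 ≡ 1528^2 = 2334784 ≡ 137 (mod 1693)
1380^16 = (1380^8)^2 ≡ 137^2 = 18769 ≡ 146 (mod 1693)
1380^32 = (1380^16)^2 ≡ 146^2 = 21316 ≡ 1000 (mod 1693)
1380^40 = 1380^32 · 1380^8 ≡ 1000 · 137 ≡ 1560 (mod 1693).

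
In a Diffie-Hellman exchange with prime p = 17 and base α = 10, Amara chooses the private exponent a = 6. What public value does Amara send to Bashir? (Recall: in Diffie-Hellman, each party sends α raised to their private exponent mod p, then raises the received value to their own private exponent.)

9

Public value = 10^6 mod 17.
10^1 ≡ 10 (mod 17)
10^2 = (10^1)^2 ≡ 10^2 = 100 ≡ 15 (mod 17)
10^4 = (10^2)^2 ≡ 15^2 = 225 ≡ 4 (mod 17)
10^6 = 10^4 · 10^2 ≡ 4 · 15 ≡ 9 (mod 17).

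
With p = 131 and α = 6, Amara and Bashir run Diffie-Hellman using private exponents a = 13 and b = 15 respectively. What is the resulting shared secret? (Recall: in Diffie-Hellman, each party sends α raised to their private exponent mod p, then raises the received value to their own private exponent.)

Amara sends A = α^a mod p = 6^13 mod 131.
6^1 ≡ 6 (mod 131)
6^2 = (6^1)^2 ≡ 6^2 = 36 ≡ 36 (mod 131)
6^4 = (6^2)^2 ≡ 36^2 = 1296 ≡ 117 (mod 131)
6^8 = (6^4)^2 ≡ 117^2 = 13689 ≡ 65 (mod 131)
6^13 = 6^8 · 6^4 · 6^1 ≡ 65 · 117 · 6 ≡ 42 (mod 131).
So A = 42. Bashir then computes K = A^b mod p = 42^15 mod 131.
42^1 ≡ 42 (mod 131)
42^2 = (42^1)^2 ≡ 42^2 = 1764 ≡ 61 (mod 131)
42^4 = (42^2)^2 ≡ 61^2 = 3721 ≡ 53 (mod 131)
42^8 = (42^4)^2 ≡ 53^2 = 2809 ≡ 58 (mod 131)
42^15 = 42^8 · 42^4 · 42^2 · 42^1 ≡ 58 · 53 · 61 · 42 ≡ 130 (mod 131).

130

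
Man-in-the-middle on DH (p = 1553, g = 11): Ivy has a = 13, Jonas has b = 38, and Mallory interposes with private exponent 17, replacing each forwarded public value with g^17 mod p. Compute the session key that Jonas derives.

670

Jonas receives Mallory's public value M = 11^17 mod 1553 instead of the honest one.
11^1 ≡ 11 (mod 1553)
11^2 = (11^1)^2 ≡ 11^2 = 121 ≡ 121 (mod 1553)
11^4 = (11^2)^2 ≡ 121^2 = 14641 ≡ 664 (mod 1553)
11^8 = (11^4)^2 ≡ 664^2 = 440896 ≡ 1397 (mod 1553)
11^16 = (11^8)^2 ≡ 1397^2 = 1951609 ≡ 1041 (mod 1553)
11^17 = 11^16 · 11^1 ≡ 1041 · 11 ≡ 580 (mod 1553).
So M = 580. Jonas computes K = M^38 mod 1553.
580^1 ≡ 580 (mod 1553)
580^2 = (580^1)^2 ≡ 580^2 = 336400 ≡ 952 (mod 1553)
580^4 = (580^2)^2 ≡ 952^2 = 906304 ≡ 905 (mod 1553)
580^8 = (580^4)^2 ≡ 905^2 = 819025 ≡ 594 (mod 1553)
580^16 = (580^8)^2 ≡ 594^2 = 352836 ≡ 305 (mod 1553)
580^32 = (580^16)^2 ≡ 305^2 = 93025 ≡ 1398 (mod 1553)
580^38 = 580^32 · 580^4 · 580^2 ≡ 1398 · 905 · 952 ≡ 670 (mod 1553).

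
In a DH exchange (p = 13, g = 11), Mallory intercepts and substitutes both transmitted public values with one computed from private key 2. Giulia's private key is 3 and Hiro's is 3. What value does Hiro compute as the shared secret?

12

Hiro receives Mallory's public value M = 11^2 mod 13 instead of the honest one.
11^1 ≡ 11 (mod 13)
11^2 = (11^1)^2 ≡ 11^2 = 121 ≡ 4 (mod 13)
So M = 4. Hiro computes K = M^3 mod 13.
4^1 ≡ 4 (mod 13)
4^2 = (4^1)^2 ≡ 4^2 = 16 ≡ 3 (mod 13)
4^3 = 4^2 · 4^1 ≡ 3 · 4 ≡ 12 (mod 13).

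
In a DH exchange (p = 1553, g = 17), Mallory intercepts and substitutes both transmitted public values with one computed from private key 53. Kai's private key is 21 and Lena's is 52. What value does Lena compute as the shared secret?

423

Lena receives Mallory's public value M = 17^53 mod 1553 instead of the honest one.
17^1 ≡ 17 (mod 1553)
17^2 = (17^1)^2 ≡ 17^2 = 289 ≡ 289 (mod 1553)
17^4 = (17^2)^2 ≡ 289^2 = 83521 ≡ 1212 (mod 1553)
17^8 = (17^4)^2 ≡ 1212^2 = 1468944 ≡ 1359 (mod 1553)
17^16 = (17^8)^2 ≡ 1359^2 = 1846881 ≡ 364 (mod 1553)
17^32 = (17^16)^2 ≡ 364^2 = 132496 ≡ 491 (mod 1553)
17^53 = 17^32 · 17^16 · 17^4 · 17^1 ≡ 491 · 364 · 1212 · 17 ≡ 733 (mod 1553).
So M = 733. Lena computes K = M^52 mod 1553.
733^1 ≡ 733 (mod 1553)
733^2 = (733^1)^2 ≡ 733^2 = 537289 ≡ 1504 (mod 1553)
733^4 = (733^2)^2 ≡ 1504^2 = 2262016 ≡ 848 (mod 1553)
733^8 = (733^4)^2 ≡ 848^2 = 719104 ≡ 65 (mod 1553)
733^16 = (733^8)^2 ≡ 65^2 = 4225 ≡ 1119 (mod 1553)
733^32 = (733^16)^2 ≡ 1119^2 = 1252161 ≡ 443 (mod 1553)
733^52 = 733^32 · 733^16 · 733^4 ≡ 443 · 1119 · 848 ≡ 423 (mod 1553).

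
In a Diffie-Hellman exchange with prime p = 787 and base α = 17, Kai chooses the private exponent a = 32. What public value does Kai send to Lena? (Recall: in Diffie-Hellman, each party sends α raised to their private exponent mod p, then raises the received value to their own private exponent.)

Public value = 17^32 mod 787.
17^1 ≡ 17 (mod 787)
17^2 = (17^1)^2 ≡ 17^2 = 289 ≡ 289 (mod 787)
17^4 = (17^2)^2 ≡ 289^2 = 83521 ≡ 99 (mod 787)
17^8 = (17^4)^2 ≡ 99^2 = 9801 ≡ 357 (mod 787)
17^16 = (17^8)^2 ≡ 357^2 = 127449 ≡ 742 (mod 787)
17^32 = (17^16)^2 ≡ 742^2 = 550564 ≡ 451 (mod 787)

451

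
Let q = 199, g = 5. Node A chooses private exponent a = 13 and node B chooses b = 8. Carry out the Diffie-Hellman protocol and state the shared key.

140

Node B sends B = g^b mod q = 5^8 mod 199.
5^1 ≡ 5 (mod 199)
5^2 = (5^1)^2 ≡ 5^2 = 25 ≡ 25 (mod 199)
5^4 = (5^2)^2 ≡ 25^2 = 625 ≡ 28 (mod 199)
5^8 = (5^4)^2 ≡ 28^2 = 784 ≡ 187 (mod 199)
So B = 187. Node A then computes K = B^a mod q = 187^13 mod 199.
187^1 ≡ 187 (mod 199)
187^2 = (187^1)^2 ≡ 187^2 = 34969 ≡ 144 (mod 199)
187^4 = (187^2)^2 ≡ 144^2 = 20736 ≡ 40 (mod 199)
187^8 = (187^4)^2 ≡ 40^2 = 1600 ≡ 8 (mod 199)
187^13 = 187^8 · 187^4 · 187^1 ≡ 8 · 40 · 187 ≡ 140 (mod 199).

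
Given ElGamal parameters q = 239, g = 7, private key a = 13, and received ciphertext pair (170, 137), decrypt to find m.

Shared mask s = c₁^a mod q = 170^13 mod 239.
170^1 ≡ 170 (mod 239)
170^2 = (170^1)^2 ≡ 170^2 = 28900 ≡ 220 (mod 239)
170^4 = (170^2)^2 ≡ 220^2 = 48400 ≡ 122 (mod 239)
170^8 = (170^4)^2 ≡ 122^2 = 14884 ≡ 66 (mod 239)
170^13 = 170^8 · 170^4 · 170^1 ≡ 66 · 122 · 170 ≡ 87 (mod 239).
So s = 87; s⁻¹ ≡ 11 (mod 239).
m = c₂ · s⁻¹ mod 239 = 137 · 11 mod 239 = 73.

73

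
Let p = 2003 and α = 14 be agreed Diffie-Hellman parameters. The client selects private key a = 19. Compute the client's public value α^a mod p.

1401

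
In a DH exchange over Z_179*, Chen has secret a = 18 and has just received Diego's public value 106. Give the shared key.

142

Shared key K = 106^18 mod 179.
106^1 ≡ 106 (mod 179)
106^2 = (106^1)^2 ≡ 106^2 = 11236 ≡ 138 (mod 179)
106^4 = (106^2)^2 ≡ 138^2 = 19044 ≡ 70 (mod 179)
106^8 = (106^4)^2 ≡ 70^2 = 4900 ≡ 67 (mod 179)
106^16 = (106^8)^2 ≡ 67^2 = 4489 ≡ 14 (mod 179)
106^18 = 106^16 · 106^2 ≡ 14 · 138 ≡ 142 (mod 179).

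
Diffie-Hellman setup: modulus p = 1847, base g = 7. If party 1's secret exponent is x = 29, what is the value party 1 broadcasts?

Public value = 7^{29} \pmod{1847}.
7^1 ≡ 7 (mod 1847)
7^2 = (7^1)^2 ≡ 7^2 = 49 ≡ 49 (mod 1847)
7^4 = (7^2)^2 ≡ 49^2 = 2401 ≡ 554 (mod 1847)
7^8 = (7^4)^2 ≡ 554^2 = 306916 ≡ 314 (mod 1847)
7^16 = (7^8)^2 ≡ 314^2 = 98596 ≡ 705 (mod 1847)
7^29 = 7^16 · 7^8 · 7^4 · 7^1 ≡ 705 · 314 · 554 · 7 ≡ 189 (mod 1847).

189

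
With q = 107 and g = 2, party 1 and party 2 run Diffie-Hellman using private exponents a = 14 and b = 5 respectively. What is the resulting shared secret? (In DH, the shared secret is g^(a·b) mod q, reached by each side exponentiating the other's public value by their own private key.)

Party 2 sends B = g^b mod q = 2^5 mod 107.
2^1 ≡ 2 (mod 107)
2^2 = (2^1)^2 ≡ 2^2 = 4 ≡ 4 (mod 107)
2^4 = (2^2)^2 ≡ 4^2 = 16 ≡ 16 (mod 107)
2^5 = 2^4 · 2^1 ≡ 16 · 2 ≡ 32 (mod 107).
So B = 32. Party 1 then computes K = B^a mod q = 32^14 mod 107.
32^1 ≡ 32 (mod 107)
32^2 = (32^1)^2 ≡ 32^2 = 1024 ≡ 61 (mod 107)
32^4 = (32^2)^2 ≡ 61^2 = 3721 ≡ 83 (mod 107)
32^8 = (32^4)^2 ≡ 83^2 = 6889 ≡ 41 (mod 107)
32^14 = 32^8 · 32^4 · 32^2 ≡ 41 · 83 · 61 ≡ 3 (mod 107).

3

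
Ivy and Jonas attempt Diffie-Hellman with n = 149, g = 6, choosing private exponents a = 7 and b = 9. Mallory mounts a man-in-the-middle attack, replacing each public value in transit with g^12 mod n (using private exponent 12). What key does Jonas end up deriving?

129

Jonas receives Mallory's public value M = 6^12 mod 149 instead of the honest one.
6^1 ≡ 6 (mod 149)
6^2 = (6^1)^2 ≡ 6^2 = 36 ≡ 36 (mod 149)
6^4 = (6^2)^2 ≡ 36^2 = 1296 ≡ 104 (mod 149)
6^8 = (6^4)^2 ≡ 104^2 = 10816 ≡ 88 (mod 149)
6^12 = 6^8 · 6^4 ≡ 88 · 104 ≡ 63 (mod 149).
So M = 63. Jonas computes K = M^9 mod 149.
63^1 ≡ 63 (mod 149)
63^2 = (63^1)^2 ≡ 63^2 = 3969 ≡ 95 (mod 149)
63^4 = (63^2)^2 ≡ 95^2 = 9025 ≡ 85 (mod 149)
63^8 = (63^4)^2 ≡ 85^2 = 7225 ≡ 73 (mod 149)
63^9 = 63^8 · 63^1 ≡ 73 · 63 ≡ 129 (mod 149).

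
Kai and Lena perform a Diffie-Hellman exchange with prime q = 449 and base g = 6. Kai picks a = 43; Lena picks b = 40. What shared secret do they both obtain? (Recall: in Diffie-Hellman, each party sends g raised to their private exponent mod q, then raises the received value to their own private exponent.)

275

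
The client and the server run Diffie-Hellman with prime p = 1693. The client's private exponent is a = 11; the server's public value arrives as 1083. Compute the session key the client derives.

Shared key K = 1083^11 mod 1693.
1083^1 ≡ 1083 (mod 1693)
1083^2 = (1083^1)^2 ≡ 1083^2 = 1172889 ≡ 1333 (mod 1693)
1083^4 = (1083^2)^2 ≡ 1333^2 = 1776889 ≡ 932 (mod 1693)
1083^8 = (1083^4)^2 ≡ 932^2 = 868624 ≡ 115 (mod 1693)
1083^11 = 1083^8 · 1083^2 · 1083^1 ≡ 115 · 1333 · 1083 ≡ 1212 (mod 1693).

1212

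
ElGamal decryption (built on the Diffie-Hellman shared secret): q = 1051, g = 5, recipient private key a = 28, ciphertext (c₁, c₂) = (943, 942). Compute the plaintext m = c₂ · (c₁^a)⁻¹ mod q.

844

Shared mask s = c₁^a mod q = 943^28 mod 1051.
943^1 ≡ 943 (mod 1051)
943^2 = (943^1)^2 ≡ 943^2 = 889249 ≡ 103 (mod 1051)
943^4 = (943^2)^2 ≡ 103^2 = 10609 ≡ 99 (mod 1051)
943^8 = (943^4)^2 ≡ 99^2 = 9801 ≡ 342 (mod 1051)
943^16 = (943^8)^2 ≡ 342^2 = 116964 ≡ 303 (mod 1051)
943^28 = 943^16 · 943^8 · 943^4 ≡ 303 · 342 · 99 ≡ 163 (mod 1051).
So s = 163; s⁻¹ ≡ 619 (mod 1051).
m = c₂ · s⁻¹ mod 1051 = 942 · 619 mod 1051 = 844.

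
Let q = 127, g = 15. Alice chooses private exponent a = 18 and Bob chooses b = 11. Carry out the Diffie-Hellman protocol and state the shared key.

Alice sends A = g^a mod q = 15^18 mod 127.
15^1 ≡ 15 (mod 127)
15^2 = (15^1)^2 ≡ 15^2 = 225 ≡ 98 (mod 127)
15^4 = (15^2)^2 ≡ 98^2 = 9604 ≡ 79 (mod 127)
15^8 = (15^4)^2 ≡ 79^2 = 6241 ≡ 18 (mod 127)
15^16 = (15^8)^2 ≡ 18^2 = 324 ≡ 70 (mod 127)
15^18 = 15^16 · 15^2 ≡ 70 · 98 ≡ 2 (mod 127).
So A = 2. Bob then computes K = A^b mod q = 2^11 mod 127.
2^1 ≡ 2 (mod 127)
2^2 = (2^1)^2 ≡ 2^2 = 4 ≡ 4 (mod 127)
2^4 = (2^2)^2 ≡ 4^2 = 16 ≡ 16 (mod 127)
2^8 = (2^4)^2 ≡ 16^2 = 256 ≡ 2 (mod 127)
2^11 = 2^8 · 2^2 · 2^1 ≡ 2 · 4 · 2 ≡ 16 (mod 127).

16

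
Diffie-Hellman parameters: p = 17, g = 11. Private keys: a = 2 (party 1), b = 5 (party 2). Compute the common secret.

Party 2 sends B = g^b mod p = 11^5 mod 17.
11^1 ≡ 11 (mod 17)
11^2 = (11^1)^2 ≡ 11^2 = 121 ≡ 2 (mod 17)
11^4 = (11^2)^2 ≡ 2^2 = 4 ≡ 4 (mod 17)
11^5 = 11^4 · 11^1 ≡ 4 · 11 ≡ 10 (mod 17).
So B = 10. Party 1 then computes K = B^a mod p = 10^2 mod 17.
10^1 ≡ 10 (mod 17)
10^2 = (10^1)^2 ≡ 10^2 = 100 ≡ 15 (mod 17)

15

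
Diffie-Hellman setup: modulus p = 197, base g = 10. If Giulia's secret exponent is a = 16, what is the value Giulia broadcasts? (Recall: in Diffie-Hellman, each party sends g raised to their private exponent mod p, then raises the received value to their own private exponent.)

188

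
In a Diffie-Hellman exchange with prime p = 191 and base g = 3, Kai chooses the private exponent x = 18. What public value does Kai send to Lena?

Public value = 3^18 mod 191.
3^1 ≡ 3 (mod 191)
3^2 = (3^1)^2 ≡ 3^2 = 9 ≡ 9 (mod 191)
3^4 = (3^2)^2 ≡ 9^2 = 81 ≡ 81 (mod 191)
3^8 = (3^4)^2 ≡ 81^2 = 6561 ≡ 67 (mod 191)
3^16 = (3^8)^2 ≡ 67^2 = 4489 ≡ 96 (mod 191)
3^18 = 3^16 · 3^2 ≡ 96 · 9 ≡ 100 (mod 191).

100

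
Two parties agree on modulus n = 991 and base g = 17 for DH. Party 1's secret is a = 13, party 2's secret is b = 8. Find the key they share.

Party 1 sends A = g^a mod n = 17^13 mod 991.
17^1 ≡ 17 (mod 991)
17^2 = (17^1)^2 ≡ 17^2 = 289 ≡ 289 (mod 991)
17^4 = (17^2)^2 ≡ 289^2 = 83521 ≡ 277 (mod 991)
17^8 = (17^4)^2 ≡ 277^2 = 76729 ≡ 422 (mod 991)
17^13 = 17^8 · 17^4 · 17^1 ≡ 422 · 277 · 17 ≡ 243 (mod 991).
So A = 243. Party 2 then computes K = A^b mod n = 243^8 mod 991.
243^1 ≡ 243 (mod 991)
243^2 = (243^1)^2 ≡ 243^2 = 59049 ≡ 580 (mod 991)
243^4 = (243^2)^2 ≡ 580^2 = 336400 ≡ 451 (mod 991)
243^8 = (243^4)^2 ≡ 451^2 = 203401 ≡ 246 (mod 991)

246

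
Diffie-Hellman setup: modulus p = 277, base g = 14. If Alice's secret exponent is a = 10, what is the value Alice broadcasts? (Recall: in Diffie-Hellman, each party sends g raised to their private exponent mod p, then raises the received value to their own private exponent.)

Public value = 14^{10} \pmod{277}.
14^1 ≡ 14 (mod 277)
14^2 = (14^1)^2 ≡ 14^2 = 196 ≡ 196 (mod 277)
14^4 = (14^2)^2 ≡ 196^2 = 38416 ≡ 190 (mod 277)
14^8 = (14^4)^2 ≡ 190^2 = 36100 ≡ 90 (mod 277)
14^10 = 14^8 · 14^2 ≡ 90 · 196 ≡ 189 (mod 277).

189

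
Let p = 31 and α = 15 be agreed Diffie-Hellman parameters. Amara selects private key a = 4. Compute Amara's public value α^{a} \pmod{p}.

Public value = 15^{4} \pmod{31}.
15^1 ≡ 15 (mod 31)
15^2 = (15^1)^2 ≡ 15^2 = 225 ≡ 8 (mod 31)
15^4 = (15^2)^2 ≡ 8^2 = 64 ≡ 2 (mod 31)

2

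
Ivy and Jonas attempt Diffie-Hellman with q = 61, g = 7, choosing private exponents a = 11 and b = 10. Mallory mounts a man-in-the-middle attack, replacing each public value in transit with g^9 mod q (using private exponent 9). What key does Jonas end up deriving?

60

Jonas receives Mallory's public value M = 7^9 mod 61 instead of the honest one.
7^1 ≡ 7 (mod 61)
7^2 = (7^1)^2 ≡ 7^2 = 49 ≡ 49 (mod 61)
7^4 = (7^2)^2 ≡ 49^2 = 2401 ≡ 22 (mod 61)
7^8 = (7^4)^2 ≡ 22^2 = 484 ≡ 57 (mod 61)
7^9 = 7^8 · 7^1 ≡ 57 · 7 ≡ 33 (mod 61).
So M = 33. Jonas computes K = M^10 mod 61.
33^1 ≡ 33 (mod 61)
33^2 = (33^1)^2 ≡ 33^2 = 1089 ≡ 52 (mod 61)
33^4 = (33^2)^2 ≡ 52^2 = 2704 ≡ 20 (mod 61)
33^8 = (33^4)^2 ≡ 20^2 = 400 ≡ 34 (mod 61)
33^10 = 33^8 · 33^2 ≡ 34 · 52 ≡ 60 (mod 61).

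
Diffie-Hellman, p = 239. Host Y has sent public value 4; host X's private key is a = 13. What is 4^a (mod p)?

54

Shared key K = 4^13 mod 239.
4^1 ≡ 4 (mod 239)
4^2 = (4^1)^2 ≡ 4^2 = 16 ≡ 16 (mod 239)
4^4 = (4^2)^2 ≡ 16^2 = 256 ≡ 17 (mod 239)
4^8 = (4^4)^2 ≡ 17^2 = 289 ≡ 50 (mod 239)
4^13 = 4^8 · 4^4 · 4^1 ≡ 50 · 17 · 4 ≡ 54 (mod 239).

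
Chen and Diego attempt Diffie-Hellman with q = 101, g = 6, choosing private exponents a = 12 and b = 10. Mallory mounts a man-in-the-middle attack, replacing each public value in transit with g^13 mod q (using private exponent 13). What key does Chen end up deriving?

95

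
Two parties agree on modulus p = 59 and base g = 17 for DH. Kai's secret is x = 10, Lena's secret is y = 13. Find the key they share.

19

Kai sends A = g^x mod p = 17^10 mod 59.
17^1 ≡ 17 (mod 59)
17^2 = (17^1)^2 ≡ 17^2 = 289 ≡ 53 (mod 59)
17^4 = (17^2)^2 ≡ 53^2 = 2809 ≡ 36 (mod 59)
17^8 = (17^4)^2 ≡ 36^2 = 1296 ≡ 57 (mod 59)
17^10 = 17^8 · 17^2 ≡ 57 · 53 ≡ 12 (mod 59).
So A = 12. Lena then computes K = A^y mod p = 12^13 mod 59.
12^1 ≡ 12 (mod 59)
12^2 = (12^1)^2 ≡ 12^2 = 144 ≡ 26 (mod 59)
12^4 = (12^2)^2 ≡ 26^2 = 676 ≡ 27 (mod 59)
12^8 = (12^4)^2 ≡ 27^2 = 729 ≡ 21 (mod 59)
12^13 = 12^8 · 12^4 · 12^1 ≡ 21 · 27 · 12 ≡ 19 (mod 59).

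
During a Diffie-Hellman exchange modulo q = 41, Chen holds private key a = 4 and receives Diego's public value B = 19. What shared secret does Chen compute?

23

Shared key K = 19^4 mod 41.
19^1 ≡ 19 (mod 41)
19^2 = (19^1)^2 ≡ 19^2 = 361 ≡ 33 (mod 41)
19^4 = (19^2)^2 ≡ 33^2 = 1089 ≡ 23 (mod 41)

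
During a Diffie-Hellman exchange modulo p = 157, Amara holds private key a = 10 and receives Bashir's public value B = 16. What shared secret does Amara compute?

Shared key K = 16^10 mod 157.
16^1 ≡ 16 (mod 157)
16^2 = (16^1)^2 ≡ 16^2 = 256 ≡ 99 (mod 157)
16^4 = (16^2)^2 ≡ 99^2 = 9801 ≡ 67 (mod 157)
16^8 = (16^4)^2 ≡ 67^2 = 4489 ≡ 93 (mod 157)
16^10 = 16^8 · 16^2 ≡ 93 · 99 ≡ 101 (mod 157).

101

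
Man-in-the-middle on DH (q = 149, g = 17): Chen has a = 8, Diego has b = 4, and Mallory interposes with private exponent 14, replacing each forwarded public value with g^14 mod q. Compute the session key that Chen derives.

Chen receives Mallory's public value M = 17^14 mod 149 instead of the honest one.
17^1 ≡ 17 (mod 149)
17^2 = (17^1)^2 ≡ 17^2 = 289 ≡ 140 (mod 149)
17^4 = (17^2)^2 ≡ 140^2 = 19600 ≡ 81 (mod 149)
17^8 = (17^4)^2 ≡ 81^2 = 6561 ≡ 5 (mod 149)
17^14 = 17^8 · 17^4 · 17^2 ≡ 5 · 81 · 140 ≡ 80 (mod 149).
So M = 80. Chen computes K = M^8 mod 149.
80^1 ≡ 80 (mod 149)
80^2 = (80^1)^2 ≡ 80^2 = 6400 ≡ 142 (mod 149)
80^4 = (80^2)^2 ≡ 142^2 = 20164 ≡ 49 (mod 149)
80^8 = (80^4)^2 ≡ 49^2 = 2401 ≡ 17 (mod 149)

17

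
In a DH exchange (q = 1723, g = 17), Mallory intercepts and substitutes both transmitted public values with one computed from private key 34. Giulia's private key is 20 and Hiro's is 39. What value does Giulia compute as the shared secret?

1365

Giulia receives Mallory's public value M = 17^34 mod 1723 instead of the honest one.
17^1 ≡ 17 (mod 1723)
17^2 = (17^1)^2 ≡ 17^2 = 289 ≡ 289 (mod 1723)
17^4 = (17^2)^2 ≡ 289^2 = 83521 ≡ 817 (mod 1723)
17^8 = (17^4)^2 ≡ 817^2 = 667489 ≡ 688 (mod 1723)
17^16 = (17^8)^2 ≡ 688^2 = 473344 ≡ 1242 (mod 1723)
17^32 = (17^16)^2 ≡ 1242^2 = 1542564 ≡ 479 (mod 1723)
17^34 = 17^32 · 17^2 ≡ 479 · 289 ≡ 591 (mod 1723).
So M = 591. Giulia computes K = M^20 mod 1723.
591^1 ≡ 591 (mod 1723)
591^2 = (591^1)^2 ≡ 591^2 = 349281 ≡ 1235 (mod 1723)
591^4 = (591^2)^2 ≡ 1235^2 = 1525225 ≡ 370 (mod 1723)
591^8 = (591^4)^2 ≡ 370^2 = 136900 ≡ 783 (mod 1723)
591^16 = (591^8)^2 ≡ 783^2 = 613089 ≡ 1424 (mod 1723)
591^20 = 591^16 · 591^4 ≡ 1424 · 370 ≡ 1365 (mod 1723).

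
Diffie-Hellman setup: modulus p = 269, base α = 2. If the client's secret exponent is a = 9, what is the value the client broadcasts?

Public value = 2^9 mod 269.
2^1 ≡ 2 (mod 269)
2^2 = (2^1)^2 ≡ 2^2 = 4 ≡ 4 (mod 269)
2^4 = (2^2)^2 ≡ 4^2 = 16 ≡ 16 (mod 269)
2^8 = (2^4)^2 ≡ 16^2 = 256 ≡ 256 (mod 269)
2^9 = 2^8 · 2^1 ≡ 256 · 2 ≡ 243 (mod 269).

243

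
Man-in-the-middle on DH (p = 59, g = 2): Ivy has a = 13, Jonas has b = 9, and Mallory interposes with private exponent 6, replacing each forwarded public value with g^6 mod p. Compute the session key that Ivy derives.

Ivy receives Mallory's public value M = 2^6 mod 59 instead of the honest one.
2^1 ≡ 2 (mod 59)
2^2 = (2^1)^2 ≡ 2^2 = 4 ≡ 4 (mod 59)
2^4 = (2^2)^2 ≡ 4^2 = 16 ≡ 16 (mod 59)
2^6 = 2^4 · 2^2 ≡ 16 · 4 ≡ 5 (mod 59).
So M = 5. Ivy computes K = M^13 mod 59.
5^1 ≡ 5 (mod 59)
5^2 = (5^1)^2 ≡ 5^2 = 25 ≡ 25 (mod 59)
5^4 = (5^2)^2 ≡ 25^2 = 625 ≡ 35 (mod 59)
5^8 = (5^4)^2 ≡ 35^2 = 1225 ≡ 45 (mod 59)
5^13 = 5^8 · 5^4 · 5^1 ≡ 45 · 35 · 5 ≡ 28 (mod 59).

28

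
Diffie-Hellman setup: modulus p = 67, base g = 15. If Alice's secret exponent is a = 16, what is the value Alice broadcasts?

64

Public value = 15^16 mod 67.
15^1 ≡ 15 (mod 67)
15^2 = (15^1)^2 ≡ 15^2 = 225 ≡ 24 (mod 67)
15^4 = (15^2)^2 ≡ 24^2 = 576 ≡ 40 (mod 67)
15^8 = (15^4)^2 ≡ 40^2 = 1600 ≡ 59 (mod 67)
15^16 = (15^8)^2 ≡ 59^2 = 3481 ≡ 64 (mod 67)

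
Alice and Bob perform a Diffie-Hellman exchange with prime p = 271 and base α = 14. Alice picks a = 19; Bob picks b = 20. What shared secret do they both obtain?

Bob sends B = α^b mod p = 14^20 mod 271.
14^1 ≡ 14 (mod 271)
14^2 = (14^1)^2 ≡ 14^2 = 196 ≡ 196 (mod 271)
14^4 = (14^2)^2 ≡ 196^2 = 38416 ≡ 205 (mod 271)
14^8 = (14^4)^2 ≡ 205^2 = 42025 ≡ 20 (mod 271)
14^16 = (14^8)^2 ≡ 20^2 = 400 ≡ 129 (mod 271)
14^20 = 14^16 · 14^4 ≡ 129 · 205 ≡ 158 (mod 271).
So B = 158. Alice then computes K = B^a mod p = 158^19 mod 271.
158^1 ≡ 158 (mod 271)
158^2 = (158^1)^2 ≡ 158^2 = 24964 ≡ 32 (mod 271)
158^4 = (158^2)^2 ≡ 32^2 = 1024 ≡ 211 (mod 271)
158^8 = (158^4)^2 ≡ 211^2 = 44521 ≡ 77 (mod 271)
158^16 = (158^8)^2 ≡ 77^2 = 5929 ≡ 238 (mod 271)
158^19 = 158^16 · 158^2 · 158^1 ≡ 238 · 32 · 158 ≡ 88 (mod 271).

88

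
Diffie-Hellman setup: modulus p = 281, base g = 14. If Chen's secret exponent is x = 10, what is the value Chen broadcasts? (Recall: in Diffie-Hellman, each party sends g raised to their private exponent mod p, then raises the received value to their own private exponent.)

100

Public value = 14^10 mod 281.
14^1 ≡ 14 (mod 281)
14^2 = (14^1)^2 ≡ 14^2 = 196 ≡ 196 (mod 281)
14^4 = (14^2)^2 ≡ 196^2 = 38416 ≡ 200 (mod 281)
14^8 = (14^4)^2 ≡ 200^2 = 40000 ≡ 98 (mod 281)
14^10 = 14^8 · 14^2 ≡ 98 · 196 ≡ 100 (mod 281).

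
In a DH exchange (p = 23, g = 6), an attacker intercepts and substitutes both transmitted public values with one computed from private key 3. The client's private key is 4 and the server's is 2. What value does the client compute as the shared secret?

The client receives an attacker's public value M = 6^3 mod 23 instead of the honest one.
6^1 ≡ 6 (mod 23)
6^2 = (6^1)^2 ≡ 6^2 = 36 ≡ 13 (mod 23)
6^3 = 6^2 · 6^1 ≡ 13 · 6 ≡ 9 (mod 23).
So M = 9. The client computes K = M^4 mod 23.
9^1 ≡ 9 (mod 23)
9^2 = (9^1)^2 ≡ 9^2 = 81 ≡ 12 (mod 23)
9^4 = (9^2)^2 ≡ 12^2 = 144 ≡ 6 (mod 23)

6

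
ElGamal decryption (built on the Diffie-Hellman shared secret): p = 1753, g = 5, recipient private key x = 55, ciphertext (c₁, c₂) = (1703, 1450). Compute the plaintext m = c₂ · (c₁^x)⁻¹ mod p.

Shared mask s = c₁^x mod p = 1703^55 mod 1753.
1703^1 ≡ 1703 (mod 1753)
1703^2 = (1703^1)^2 ≡ 1703^2 = 2900209 ≡ 747 (mod 1753)
1703^4 = (1703^2)^2 ≡ 747^2 = 558009 ≡ 555 (mod 1753)
1703^8 = (1703^4)^2 ≡ 555^2 = 308025 ≡ 1250 (mod 1753)
1703^16 = (1703^8)^2 ≡ 1250^2 = 1562500 ≡ 577 (mod 1753)
1703^32 = (1703^16)^2 ≡ 577^2 = 332929 ≡ 1612 (mod 1753)
1703^55 = 1703^32 · 1703^16 · 1703^4 · 1703^2 · 1703^1 ≡ 1612 · 577 · 555 · 747 · 1703 ≡ 445 (mod 1753).
So s = 445; s⁻¹ ≡ 130 (mod 1753).
m = c₂ · s⁻¹ mod 1753 = 1450 · 130 mod 1753 = 929.

929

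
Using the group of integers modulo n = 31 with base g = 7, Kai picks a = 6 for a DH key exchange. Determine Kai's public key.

Public value = 7^6 (mod 31).
7^1 ≡ 7 (mod 31)
7^2 = (7^1)^2 ≡ 7^2 = 49 ≡ 18 (mod 31)
7^4 = (7^2)^2 ≡ 18^2 = 324 ≡ 14 (mod 31)
7^6 = 7^4 · 7^2 ≡ 14 · 18 ≡ 4 (mod 31).

4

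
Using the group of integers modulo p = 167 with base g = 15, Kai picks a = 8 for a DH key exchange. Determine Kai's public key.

Public value = 15^8 (mod 167).
15^1 ≡ 15 (mod 167)
15^2 = (15^1)^2 ≡ 15^2 = 225 ≡ 58 (mod 167)
15^4 = (15^2)^2 ≡ 58^2 = 3364 ≡ 24 (mod 167)
15^8 = (15^4)^2 ≡ 24^2 = 576 ≡ 75 (mod 167)

75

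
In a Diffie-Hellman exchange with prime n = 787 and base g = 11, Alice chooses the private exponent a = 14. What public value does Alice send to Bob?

440

Public value = 11^14 mod 787.
11^1 ≡ 11 (mod 787)
11^2 = (11^1)^2 ≡ 11^2 = 121 ≡ 121 (mod 787)
11^4 = (11^2)^2 ≡ 121^2 = 14641 ≡ 475 (mod 787)
11^8 = (11^4)^2 ≡ 475^2 = 225625 ≡ 543 (mod 787)
11^14 = 11^8 · 11^4 · 11^2 ≡ 543 · 475 · 121 ≡ 440 (mod 787).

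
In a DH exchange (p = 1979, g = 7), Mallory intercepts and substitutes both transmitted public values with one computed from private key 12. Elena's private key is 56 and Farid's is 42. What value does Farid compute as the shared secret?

48

Farid receives Mallory's public value M = 7^12 mod 1979 instead of the honest one.
7^1 ≡ 7 (mod 1979)
7^2 = (7^1)^2 ≡ 7^2 = 49 ≡ 49 (mod 1979)
7^4 = (7^2)^2 ≡ 49^2 = 2401 ≡ 422 (mod 1979)
7^8 = (7^4)^2 ≡ 422^2 = 178084 ≡ 1953 (mod 1979)
7^12 = 7^8 · 7^4 ≡ 1953 · 422 ≡ 902 (mod 1979).
So M = 902. Farid computes K = M^42 mod 1979.
902^1 ≡ 902 (mod 1979)
902^2 = (902^1)^2 ≡ 902^2 = 813604 ≡ 235 (mod 1979)
902^4 = (902^2)^2 ≡ 235^2 = 55225 ≡ 1792 (mod 1979)
902^8 = (902^4)^2 ≡ 1792^2 = 3211264 ≡ 1326 (mod 1979)
902^16 = (902^8)^2 ≡ 1326^2 = 1758276 ≡ 924 (mod 1979)
902^32 = (902^16)^2 ≡ 924^2 = 853776 ≡ 827 (mod 1979)
902^42 = 902^32 · 902^8 · 902^2 ≡ 827 · 1326 · 235 ≡ 48 (mod 1979).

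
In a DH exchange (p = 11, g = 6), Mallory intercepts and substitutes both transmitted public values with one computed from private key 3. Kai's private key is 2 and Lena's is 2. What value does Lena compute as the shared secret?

5

Lena receives Mallory's public value M = 6^3 mod 11 instead of the honest one.
6^1 ≡ 6 (mod 11)
6^2 = (6^1)^2 ≡ 6^2 = 36 ≡ 3 (mod 11)
6^3 = 6^2 · 6^1 ≡ 3 · 6 ≡ 7 (mod 11).
So M = 7. Lena computes K = M^2 mod 11.
7^1 ≡ 7 (mod 11)
7^2 = (7^1)^2 ≡ 7^2 = 49 ≡ 5 (mod 11)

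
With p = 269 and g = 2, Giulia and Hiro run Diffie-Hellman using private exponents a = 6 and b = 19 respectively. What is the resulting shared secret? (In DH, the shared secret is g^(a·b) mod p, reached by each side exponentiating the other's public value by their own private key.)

96

Giulia sends A = g^a mod p = 2^6 mod 269.
2^1 ≡ 2 (mod 269)
2^2 = (2^1)^2 ≡ 2^2 = 4 ≡ 4 (mod 269)
2^4 = (2^2)^2 ≡ 4^2 = 16 ≡ 16 (mod 269)
2^6 = 2^4 · 2^2 ≡ 16 · 4 ≡ 64 (mod 269).
So A = 64. Hiro then computes K = A^b mod p = 64^19 mod 269.
64^1 ≡ 64 (mod 269)
64^2 = (64^1)^2 ≡ 64^2 = 4096 ≡ 61 (mod 269)
64^4 = (64^2)^2 ≡ 61^2 = 3721 ≡ 224 (mod 269)
64^8 = (64^4)^2 ≡ 224^2 = 50176 ≡ 142 (mod 269)
64^16 = (64^8)^2 ≡ 142^2 = 20164 ≡ 258 (mod 269)
64^19 = 64^16 · 64^2 · 64^1 ≡ 258 · 61 · 64 ≡ 96 (mod 269).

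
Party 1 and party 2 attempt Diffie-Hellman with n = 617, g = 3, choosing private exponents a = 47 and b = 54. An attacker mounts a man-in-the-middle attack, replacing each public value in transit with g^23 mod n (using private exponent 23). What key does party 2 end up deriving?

Party 2 receives an attacker's public value M = 3^23 mod 617 instead of the honest one.
3^1 ≡ 3 (mod 617)
3^2 = (3^1)^2 ≡ 3^2 = 9 ≡ 9 (mod 617)
3^4 = (3^2)^2 ≡ 9^2 = 81 ≡ 81 (mod 617)
3^8 = (3^4)^2 ≡ 81^2 = 6561 ≡ 391 (mod 617)
3^16 = (3^8)^2 ≡ 391^2 = 152881 ≡ 482 (mod 617)
3^23 = 3^16 · 3^4 · 3^2 · 3^1 ≡ 482 · 81 · 9 · 3 ≡ 298 (mod 617).
So M = 298. Party 2 computes K = M^54 mod 617.
298^1 ≡ 298 (mod 617)
298^2 = (298^1)^2 ≡ 298^2 = 88804 ≡ 573 (mod 617)
298^4 = (298^2)^2 ≡ 573^2 = 328329 ≡ 85 (mod 617)
298^8 = (298^4)^2 ≡ 85^2 = 7225 ≡ 438 (mod 617)
298^16 = (298^8)^2 ≡ 438^2 = 191844 ≡ 574 (mod 617)
298^32 = (298^16)^2 ≡ 574^2 = 329476 ≡ 615 (mod 617)
298^54 = 298^32 · 298^16 · 298^4 · 298^2 ≡ 615 · 574 · 85 · 573 ≡ 434 (mod 617).

434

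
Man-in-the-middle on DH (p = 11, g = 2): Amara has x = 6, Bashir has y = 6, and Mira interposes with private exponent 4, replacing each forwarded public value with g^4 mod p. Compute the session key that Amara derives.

5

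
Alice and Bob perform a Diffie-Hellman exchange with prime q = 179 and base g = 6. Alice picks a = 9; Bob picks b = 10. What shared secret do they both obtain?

173

Bob sends B = g^b mod q = 6^10 mod 179.
6^1 ≡ 6 (mod 179)
6^2 = (6^1)^2 ≡ 6^2 = 36 ≡ 36 (mod 179)
6^4 = (6^2)^2 ≡ 36^2 = 1296 ≡ 43 (mod 179)
6^8 = (6^4)^2 ≡ 43^2 = 1849 ≡ 59 (mod 179)
6^10 = 6^8 · 6^2 ≡ 59 · 36 ≡ 155 (mod 179).
So B = 155. Alice then computes K = B^a mod q = 155^9 mod 179.
155^1 ≡ 155 (mod 179)
155^2 = (155^1)^2 ≡ 155^2 = 24025 ≡ 39 (mod 179)
155^4 = (155^2)^2 ≡ 39^2 = 1521 ≡ 89 (mod 179)
155^8 = (155^4)^2 ≡ 89^2 = 7921 ≡ 45 (mod 179)
155^9 = 155^8 · 155^1 ≡ 45 · 155 ≡ 173 (mod 179).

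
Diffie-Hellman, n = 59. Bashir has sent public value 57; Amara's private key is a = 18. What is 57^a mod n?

7

Shared key K = 57^18 mod 59.
57^1 ≡ 57 (mod 59)
57^2 = (57^1)^2 ≡ 57^2 = 3249 ≡ 4 (mod 59)
57^4 = (57^2)^2 ≡ 4^2 = 16 ≡ 16 (mod 59)
57^8 = (57^4)^2 ≡ 16^2 = 256 ≡ 20 (mod 59)
57^16 = (57^8)^2 ≡ 20^2 = 400 ≡ 46 (mod 59)
57^18 = 57^16 · 57^2 ≡ 46 · 4 ≡ 7 (mod 59).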